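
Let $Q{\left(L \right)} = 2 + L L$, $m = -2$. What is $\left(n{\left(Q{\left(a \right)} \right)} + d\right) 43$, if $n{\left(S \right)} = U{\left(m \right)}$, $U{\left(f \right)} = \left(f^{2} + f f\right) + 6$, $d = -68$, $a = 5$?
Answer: $-2322$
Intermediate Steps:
$U{\left(f \right)} = 6 + 2 f^{2}$ ($U{\left(f \right)} = \left(f^{2} + f^{2}\right) + 6 = 2 f^{2} + 6 = 6 + 2 f^{2}$)
$Q{\left(L \right)} = 2 + L^{2}$
$n{\left(S \right)} = 14$ ($n{\left(S \right)} = 6 + 2 \left(-2\right)^{2} = 6 + 2 \cdot 4 = 6 + 8 = 14$)
$\left(n{\left(Q{\left(a \right)} \right)} + d\right) 43 = \left(14 - 68\right) 43 = \left(-54\right) 43 = -2322$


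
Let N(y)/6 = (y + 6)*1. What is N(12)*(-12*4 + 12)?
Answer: -3888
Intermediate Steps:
N(y) = 36 + 6*y (N(y) = 6*((y + 6)*1) = 6*((6 + y)*1) = 6*(6 + y) = 36 + 6*y)
N(12)*(-12*4 + 12) = (36 + 6*12)*(-12*4 + 12) = (36 + 72)*(-48 + 12) = 108*(-36) = -3888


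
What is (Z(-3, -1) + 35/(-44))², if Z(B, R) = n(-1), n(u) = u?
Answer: 6241/1936 ≈ 3.2237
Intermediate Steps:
Z(B, R) = -1
(Z(-3, -1) + 35/(-44))² = (-1 + 35/(-44))² = (-1 + 35*(-1/44))² = (-1 - 35/44)² = (-79/44)² = 6241/1936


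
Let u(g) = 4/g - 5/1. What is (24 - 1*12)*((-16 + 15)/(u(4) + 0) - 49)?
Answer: -585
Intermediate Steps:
u(g) = -5 + 4/g (u(g) = 4/g - 5*1 = 4/g - 5 = -5 + 4/g)
(24 - 1*12)*((-16 + 15)/(u(4) + 0) - 49) = (24 - 1*12)*((-16 + 15)/((-5 + 4/4) + 0) - 49) = (24 - 12)*(-1/((-5 + 4*(¼)) + 0) - 49) = 12*(-1/((-5 + 1) + 0) - 49) = 12*(-1/(-4 + 0) - 49) = 12*(-1/(-4) - 49) = 12*(-1*(-¼) - 49) = 12*(¼ - 49) = 12*(-195/4) = -585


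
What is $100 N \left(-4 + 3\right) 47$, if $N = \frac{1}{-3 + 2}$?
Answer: $4700$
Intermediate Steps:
$N = -1$ ($N = \frac{1}{-1} = -1$)
$100 N \left(-4 + 3\right) 47 = 100 \left(- (-4 + 3)\right) 47 = 100 \left(\left(-1\right) \left(-1\right)\right) 47 = 100 \cdot 1 \cdot 47 = 100 \cdot 47 = 4700$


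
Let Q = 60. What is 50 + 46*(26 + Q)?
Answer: 4006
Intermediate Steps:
50 + 46*(26 + Q) = 50 + 46*(26 + 60) = 50 + 46*86 = 50 + 3956 = 4006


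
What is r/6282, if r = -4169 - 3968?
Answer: -8137/6282 ≈ -1.2953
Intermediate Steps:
r = -8137
r/6282 = -8137/6282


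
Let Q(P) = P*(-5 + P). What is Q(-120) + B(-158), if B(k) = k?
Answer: 14842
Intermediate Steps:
Q(-120) + B(-158) = -120*(-5 - 120) - 158 = -120*(-125) - 158 = 15000 - 158 = 14842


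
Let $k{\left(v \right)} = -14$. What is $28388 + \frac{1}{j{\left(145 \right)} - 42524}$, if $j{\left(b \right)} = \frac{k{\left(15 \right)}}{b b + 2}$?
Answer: $\frac{25383191553829}{894152162} \approx 28388.0$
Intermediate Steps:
$j{\left(b \right)} = - \frac{14}{2 + b^{2}}$ ($j{\left(b \right)} = - \frac{14}{b b + 2} = - \frac{14}{b^{2} + 2} = - \frac{14}{2 + b^{2}}$)
$28388 + \frac{1}{j{\left(145 \right)} - 42524} = 28388 + \frac{1}{- \frac{14}{2 + 145^{2}} - 42524} = 28388 + \frac{1}{- \frac{14}{2 + 21025} - 42524} = 28388 + \frac{1}{- \frac{14}{21027} - 42524} = 28388 + \frac{1}{- \frac{894152162}{21027}} = 28388 - \frac{21027}{894152162} = \frac{25383191553829}{894152162}$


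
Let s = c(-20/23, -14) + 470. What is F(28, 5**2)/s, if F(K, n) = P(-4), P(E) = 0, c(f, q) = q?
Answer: 0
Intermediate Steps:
F(K, n) = 0
s = 456 (s = -14 + 470 = 456)
F(28, 5**2)/s = 0/456 = 0*(1/456) = 0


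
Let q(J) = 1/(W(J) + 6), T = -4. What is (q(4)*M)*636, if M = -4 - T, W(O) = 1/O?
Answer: 0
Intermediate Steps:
M = 0 (M = -4 - 1*(-4) = -4 + 4 = 0)
q(J) = 1/(6 + 1/J) (q(J) = 1/(1/J + 6) = 1/(6 + 1/J))
(q(4)*M)*636 = ((4/(1 + 6*4))*0)*636 = ((4/(1 + 24))*0)*636 = ((4/25)*0)*636 = 0*636 = 0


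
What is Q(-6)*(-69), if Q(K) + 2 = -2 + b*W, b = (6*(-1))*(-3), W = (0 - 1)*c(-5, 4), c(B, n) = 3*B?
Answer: -18354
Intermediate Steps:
W = 15 (W = (0 - 1)*(3*(-5)) = -1*(-15) = 15)
b = 18 (b = -6*(-3) = 18)
Q(K) = 266 (Q(K) = -2 + (-2 + 18*15) = -2 + (-2 + 270) = -2 + 268 = 266)
Q(-6)*(-69) = 266*(-69) = -18354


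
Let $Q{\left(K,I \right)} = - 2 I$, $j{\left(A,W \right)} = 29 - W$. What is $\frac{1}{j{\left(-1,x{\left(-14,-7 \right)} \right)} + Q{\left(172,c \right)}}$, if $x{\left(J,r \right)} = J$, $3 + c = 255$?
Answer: $- \frac{1}{461} \approx -0.0021692$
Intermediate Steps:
$c = 252$ ($c = -3 + 255 = 252$)
$\frac{1}{j{\left(-1,x{\left(-14,-7 \right)} \right)} + Q{\left(172,c \right)}} = \frac{1}{\left(29 - -14\right) - 504} = \frac{1}{\left(29 + 14\right) - 504} = \frac{1}{43 - 504} = \frac{1}{-461} = - \frac{1}{461}$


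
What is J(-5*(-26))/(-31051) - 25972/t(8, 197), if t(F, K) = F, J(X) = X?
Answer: -201614403/62102 ≈ -3246.5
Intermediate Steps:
J(-5*(-26))/(-31051) - 25972/t(8, 197) = -5*(-26)/(-31051) - 25972/8 = 130*(-1/31051) - 25972*⅛ = -130/31051 - 6493/2 = -201614403/62102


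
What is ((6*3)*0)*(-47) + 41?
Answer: 41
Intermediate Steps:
((6*3)*0)*(-47) + 41 = (18*0)*(-47) + 41 = 0*(-47) + 41 = 0 + 41 = 41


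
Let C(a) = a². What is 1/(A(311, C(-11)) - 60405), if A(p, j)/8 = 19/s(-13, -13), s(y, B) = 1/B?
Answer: -1/62381 ≈ -1.6031e-5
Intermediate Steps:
A(p, j) = -1976 (A(p, j) = 8*(19/(1/(-13))) = 8*(19/(-1/13)) = 8*(19*(-13)) = 8*(-247) = -1976)
1/(A(311, C(-11)) - 60405) = 1/(-1976 - 60405) = 1/(-62381) = -1/62381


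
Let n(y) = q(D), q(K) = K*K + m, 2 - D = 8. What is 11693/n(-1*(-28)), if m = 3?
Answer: 11693/39 ≈ 299.82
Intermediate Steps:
D = -6 (D = 2 - 1*8 = 2 - 8 = -6)
q(K) = 3 + K² (q(K) = K*K + 3 = K² + 3 = 3 + K²)
n(y) = 39 (n(y) = 3 + (-6)² = 3 + 36 = 39)
11693/n(-1*(-28)) = 11693/39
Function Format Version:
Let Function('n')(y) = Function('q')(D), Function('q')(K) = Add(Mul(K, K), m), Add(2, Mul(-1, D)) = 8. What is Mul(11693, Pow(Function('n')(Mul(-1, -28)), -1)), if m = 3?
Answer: Rational(11693, 39) ≈ 299.82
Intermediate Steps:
D = -6 (D = Add(2, Mul(-1, 8)) = Add(2, -8) = -6)
Function('q')(K) = Add(3, Pow(K, 2)) (Function('q')(K) = Add(Mul(K, K), 3) = Add(Pow(K, 2), 3) = Add(3, Pow(K, 2)))
Function('n')(y) = 39 (Function('n')(y) = Add(3, Pow(-6, 2)) = Add(3, 36) = 39)
Mul(11693, Pow(Function('n')(Mul(-1, -28)), -1)) = Mul(11693, Pow(39, -1)) = Mul(11693, Rational(1, 39)) = Rational(11693, 39)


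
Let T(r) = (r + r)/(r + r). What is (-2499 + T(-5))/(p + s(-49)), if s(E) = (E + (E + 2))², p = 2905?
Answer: -2498/12121 ≈ -0.20609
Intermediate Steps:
s(E) = (2 + 2*E)² (s(E) = (E + (2 + E))² = (2 + 2*E)²)
T(r) = 1 (T(r) = (2*r)/((2*r)) = (2*r)*(1/(2*r)) = 1)
(-2499 + T(-5))/(p + s(-49)) = (-2499 + 1)/(2905 + 4*(1 - 49)²) = -2498/(2905 + 4*(-48)²) = -2498/(2905 + 4*2304) = -2498/(2905 + 9216) = -2498/12121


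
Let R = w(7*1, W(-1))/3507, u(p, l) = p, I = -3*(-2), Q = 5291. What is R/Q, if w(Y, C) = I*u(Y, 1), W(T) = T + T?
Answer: 2/883597 ≈ 2.2635e-6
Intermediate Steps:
I = 6
W(T) = 2*T
w(Y, C) = 6*Y
R = 2/167 (R = (6*(7*1))/3507 = (6*7)*(1/3507) = 42*(1/3507) = 2/167 ≈ 0.011976)
R/Q = (2/167)/5291 = (2/167)*(1/5291) = 2/883597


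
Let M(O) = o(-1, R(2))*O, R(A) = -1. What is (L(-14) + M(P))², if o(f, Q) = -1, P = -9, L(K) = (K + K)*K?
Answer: 160801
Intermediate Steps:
L(K) = 2*K² (L(K) = (2*K)*K = 2*K²)
M(O) = -O
(L(-14) + M(P))² = (2*(-14)² - 1*(-9))² = (2*196 + 9)² = (392 + 9)² = 401² = 160801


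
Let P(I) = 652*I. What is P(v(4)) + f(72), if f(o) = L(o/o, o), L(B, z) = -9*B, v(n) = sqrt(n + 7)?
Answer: -9 + 652*sqrt(11) ≈ 2153.4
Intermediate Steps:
v(n) = sqrt(7 + n)
f(o) = -9 (f(o) = -9*o/o = -9*1 = -9)
P(v(4)) + f(72) = 652*sqrt(7 + 4) - 9 = 652*sqrt(11) - 9 = -9 + 652*sqrt(11)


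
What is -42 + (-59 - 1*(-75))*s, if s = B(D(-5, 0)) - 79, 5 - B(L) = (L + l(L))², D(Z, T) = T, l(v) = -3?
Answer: -1370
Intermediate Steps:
B(L) = 5 - (-3 + L)² (B(L) = 5 - (L - 3)² = 5 - (-3 + L)²)
s = -83 (s = (5 - (-3 + 0)²) - 79 = (5 - 1*(-3)²) - 79 = (5 - 1*9) - 79 = (5 - 9) - 79 = -4 - 79 = -83)
-42 + (-59 - 1*(-75))*s = -42 + (-59 - 1*(-75))*(-83) = -42 + (-59 + 75)*(-83) = -42 + 16*(-83) = -42 - 1328 = -1370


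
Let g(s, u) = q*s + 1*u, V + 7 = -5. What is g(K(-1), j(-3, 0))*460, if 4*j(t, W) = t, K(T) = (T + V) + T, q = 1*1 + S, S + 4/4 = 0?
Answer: -345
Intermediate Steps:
V = -12 (V = -7 - 5 = -12)
S = -1 (S = -1 + 0 = -1)
q = 0 (q = 1*1 - 1 = 1 - 1 = 0)
K(T) = -12 + 2*T (K(T) = (T - 12) + T = (-12 + T) + T = -12 + 2*T)
j(t, W) = t/4
g(s, u) = u (g(s, u) = 0*s + 1*u = 0 + u = u)
g(K(-1), j(-3, 0))*460 = ((1/4)*(-3))*460 = -3/4*460 = -345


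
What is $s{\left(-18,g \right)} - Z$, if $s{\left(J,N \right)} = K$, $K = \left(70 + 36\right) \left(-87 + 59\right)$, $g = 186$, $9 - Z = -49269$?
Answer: $-52246$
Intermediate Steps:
$Z = 49278$ ($Z = 9 - -49269 = 9 + 49269 = 49278$)
$K = -2968$ ($K = 106 \left(-28\right) = -2968$)
$s{\left(J,N \right)} = -2968$
$s{\left(-18,g \right)} - Z = -2968 - 49278 = -52246$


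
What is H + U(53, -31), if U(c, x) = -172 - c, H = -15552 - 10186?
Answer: -25963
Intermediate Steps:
H = -25738
H + U(53, -31) = -25738 + (-172 - 1*53) = -25738 + (-172 - 53) = -25738 - 225 = -25963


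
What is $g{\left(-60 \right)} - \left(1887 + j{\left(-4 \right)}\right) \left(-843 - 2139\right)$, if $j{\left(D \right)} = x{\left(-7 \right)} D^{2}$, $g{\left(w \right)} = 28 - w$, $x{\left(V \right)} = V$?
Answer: $5293138$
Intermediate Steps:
$j{\left(D \right)} = - 7 D^{2}$
$g{\left(-60 \right)} - \left(1887 + j{\left(-4 \right)}\right) \left(-843 - 2139\right) = \left(28 - -60\right) - \left(1887 - 7 \left(-4\right)^{2}\right) \left(-843 - 2139\right) = \left(28 + 60\right) - \left(1887 - 112\right) \left(-2982\right) = 88 - \left(1887 - 112\right) \left(-2982\right) = 88 - 1775 \left(-2982\right) = 88 - -5293050 = 88 + 5293050 = 5293138$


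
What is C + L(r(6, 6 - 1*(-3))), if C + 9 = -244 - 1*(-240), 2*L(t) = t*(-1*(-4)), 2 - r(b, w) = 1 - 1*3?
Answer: -5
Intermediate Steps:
r(b, w) = 4 (r(b, w) = 2 - (1 - 1*3) = 2 - (1 - 3) = 2 - 1*(-2) = 2 + 2 = 4)
L(t) = 2*t (L(t) = (t*(-1*(-4)))/2 = (t*4)/2 = (4*t)/2 = 2*t)
C = -13 (C = -9 + (-244 - 1*(-240)) = -9 + (-244 + 240) = -9 - 4 = -13)
C + L(r(6, 6 - 1*(-3))) = -13 + 2*4 = -13 + 8 = -5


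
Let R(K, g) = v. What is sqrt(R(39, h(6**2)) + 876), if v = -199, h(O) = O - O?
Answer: sqrt(677) ≈ 26.019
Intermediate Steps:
h(O) = 0
R(K, g) = -199
sqrt(R(39, h(6**2)) + 876) = sqrt(-199 + 876) = sqrt(677)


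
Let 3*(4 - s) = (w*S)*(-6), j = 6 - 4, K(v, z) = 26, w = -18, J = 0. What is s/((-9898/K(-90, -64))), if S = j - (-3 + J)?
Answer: 2288/4949 ≈ 0.46232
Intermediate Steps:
j = 2
S = 5 (S = 2 - (-3 + 0) = 2 - 1*(-3) = 2 + 3 = 5)
s = -176 (s = 4 - (-18*5)*(-6)/3 = 4 - (-30)*(-6) = 4 - ⅓*540 = 4 - 180 = -176)
s/((-9898/K(-90, -64))) = -176/((-9898/26)) = -176/((-9898*1/26)) = -176/(-4949/13) = -176*(-13/4949) = 2288/4949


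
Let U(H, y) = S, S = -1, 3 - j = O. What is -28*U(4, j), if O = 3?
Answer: 28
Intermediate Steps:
j = 0 (j = 3 - 1*3 = 3 - 3 = 0)
U(H, y) = -1
-28*U(4, j) = -28*(-1) = 28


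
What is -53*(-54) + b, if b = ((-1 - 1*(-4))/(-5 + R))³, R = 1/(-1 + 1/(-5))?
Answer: 122702418/42875 ≈ 2861.9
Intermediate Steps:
R = -⅚ (R = 1/(-1 - ⅕) = 1/(-6/5) = -⅚ ≈ -0.83333)
b = -5832/42875 (b = ((-1 - 1*(-4))/(-5 - ⅚))³ = ((-1 + 4)/(-35/6))³ = (3*(-6/35))³ = (-18/35)³ = -5832/42875 ≈ -0.13602)
-53*(-54) + b = -53*(-54) - 5832/42875 = 2862 - 5832/42875 = 122702418/42875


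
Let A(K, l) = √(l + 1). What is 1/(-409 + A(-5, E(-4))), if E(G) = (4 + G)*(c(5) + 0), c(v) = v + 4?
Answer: -1/408 ≈ -0.0024510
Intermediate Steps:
c(v) = 4 + v
E(G) = 36 + 9*G (E(G) = (4 + G)*((4 + 5) + 0) = (4 + G)*(9 + 0) = (4 + G)*9 = 36 + 9*G)
A(K, l) = √(1 + l)
1/(-409 + A(-5, E(-4))) = 1/(-409 + √(1 + (36 + 9*(-4)))) = 1/(-409 + √(1 + (36 - 36))) = 1/(-409 + √(1 + 0)) = 1/(-409 + √1) = 1/(-409 + 1) = 1/(-408) = -1/408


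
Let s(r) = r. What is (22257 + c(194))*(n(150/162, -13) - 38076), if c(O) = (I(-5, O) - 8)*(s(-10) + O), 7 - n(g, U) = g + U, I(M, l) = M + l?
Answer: -57090983257/27 ≈ -2.1145e+9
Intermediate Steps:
n(g, U) = 7 - U - g (n(g, U) = 7 - (g + U) = 7 - (U + g) = 7 + (-U - g) = 7 - U - g)
c(O) = (-13 + O)*(-10 + O) (c(O) = ((-5 + O) - 8)*(-10 + O) = (-13 + O)*(-10 + O))
(22257 + c(194))*(n(150/162, -13) - 38076) = (22257 + (130 + 194² - 23*194))*((7 - 1*(-13) - 150/162) - 38076) = (22257 + (130 + 37636 - 4462))*((7 + 13 - 150/162) - 38076) = (22257 + 33304)*((7 + 13 - 1*25/27) - 38076) = 55561*((7 + 13 - 25/27) - 38076) = 55561*(515/27 - 38076) = 55561*(-1027537/27) = -57090983257/27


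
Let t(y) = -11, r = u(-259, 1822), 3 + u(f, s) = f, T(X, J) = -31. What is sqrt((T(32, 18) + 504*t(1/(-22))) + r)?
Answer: I*sqrt(5837) ≈ 76.4*I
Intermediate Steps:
u(f, s) = -3 + f
r = -262 (r = -3 - 259 = -262)
sqrt((T(32, 18) + 504*t(1/(-22))) + r) = sqrt((-31 + 504*(-11)) - 262) = sqrt((-31 - 5544) - 262) = sqrt(-5575 - 262) = sqrt(-5837) = I*sqrt(5837)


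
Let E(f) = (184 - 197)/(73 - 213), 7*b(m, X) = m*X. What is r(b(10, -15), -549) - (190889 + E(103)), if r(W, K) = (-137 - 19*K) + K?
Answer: -25360173/140 ≈ -1.8114e+5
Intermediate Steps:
b(m, X) = X*m/7 (b(m, X) = (m*X)/7 = (X*m)/7 = X*m/7)
E(f) = 13/140 (E(f) = -13/(-140) = -13*(-1/140) = 13/140)
r(W, K) = -137 - 18*K
r(b(10, -15), -549) - (190889 + E(103)) = (-137 - 18*(-549)) - (190889 + 13/140) = (-137 + 9882) - 1*26724473/140 = 9745 - 26724473/140 = -25360173/140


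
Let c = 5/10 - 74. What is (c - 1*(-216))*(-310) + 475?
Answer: -43700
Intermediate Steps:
c = -147/2 (c = 5*(1/10) - 74 = 1/2 - 74 = -147/2 ≈ -73.500)
(c - 1*(-216))*(-310) + 475 = (-147/2 - 1*(-216))*(-310) + 475 = (-147/2 + 216)*(-310) + 475 = (285/2)*(-310) + 475 = -44175 + 475 = -43700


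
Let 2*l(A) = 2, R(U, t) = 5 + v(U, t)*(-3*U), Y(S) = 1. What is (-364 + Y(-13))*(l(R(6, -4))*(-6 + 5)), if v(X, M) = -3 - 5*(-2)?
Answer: 363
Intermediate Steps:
v(X, M) = 7 (v(X, M) = -3 + 10 = 7)
R(U, t) = 5 - 21*U (R(U, t) = 5 + 7*(-3*U) = 5 - 21*U)
l(A) = 1 (l(A) = (1/2)*2 = 1)
(-364 + Y(-13))*(l(R(6, -4))*(-6 + 5)) = (-364 + 1)*(1*(-6 + 5)) = -363*(-1) = 363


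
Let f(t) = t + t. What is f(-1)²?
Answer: 4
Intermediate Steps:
f(t) = 2*t
f(-1)² = (2*(-1))² = (-2)² = 4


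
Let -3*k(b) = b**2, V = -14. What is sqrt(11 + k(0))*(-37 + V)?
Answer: -51*sqrt(11) ≈ -169.15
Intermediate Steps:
k(b) = -b**2/3
sqrt(11 + k(0))*(-37 + V) = sqrt(11 - 1/3*0**2)*(-37 - 14) = sqrt(11 - 1/3*0)*(-51) = sqrt(11 + 0)*(-51) = sqrt(11)*(-51) = -51*sqrt(11)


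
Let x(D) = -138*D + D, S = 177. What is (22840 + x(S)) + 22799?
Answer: 21390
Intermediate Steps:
x(D) = -137*D
(22840 + x(S)) + 22799 = (22840 - 137*177) + 22799 = (22840 - 24249) + 22799 = -1409 + 22799 = 21390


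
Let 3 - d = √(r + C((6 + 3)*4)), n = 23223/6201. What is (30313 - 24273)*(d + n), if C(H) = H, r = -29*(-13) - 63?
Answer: 84209680/2067 - 30200*√14 ≈ -72258.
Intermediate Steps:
r = 314 (r = 377 - 63 = 314)
n = 7741/2067 (n = 23223*(1/6201) = 7741/2067 ≈ 3.7450)
d = 3 - 5*√14 (d = 3 - √(314 + (6 + 3)*4) = 3 - √(314 + 9*4) = 3 - √(314 + 36) = 3 - √350 = 3 - 5*√14 ≈ -15.708)
(30313 - 24273)*(d + n) = (30313 - 24273)*((3 - 5*√14) + 7741/2067) = 6040*(13942/2067 - 5*√14) = 84209680/2067 - 30200*√14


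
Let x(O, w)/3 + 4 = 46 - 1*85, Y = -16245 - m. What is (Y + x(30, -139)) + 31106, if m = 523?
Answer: 14209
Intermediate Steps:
Y = -16768 (Y = -16245 - 1*523 = -16245 - 523 = -16768)
x(O, w) = -129 (x(O, w) = -12 + 3*(46 - 1*85) = -12 + 3*(46 - 85) = -12 + 3*(-39) = -12 - 117 = -129)
(Y + x(30, -139)) + 31106 = (-16768 - 129) + 31106 = -16897 + 31106 = 14209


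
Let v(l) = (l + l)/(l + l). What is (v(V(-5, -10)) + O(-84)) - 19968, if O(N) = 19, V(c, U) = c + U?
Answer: -19948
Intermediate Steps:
V(c, U) = U + c
v(l) = 1 (v(l) = (2*l)/((2*l)) = (2*l)*(1/(2*l)) = 1)
(v(V(-5, -10)) + O(-84)) - 19968 = (1 + 19) - 19968 = 20 - 19968 = -19948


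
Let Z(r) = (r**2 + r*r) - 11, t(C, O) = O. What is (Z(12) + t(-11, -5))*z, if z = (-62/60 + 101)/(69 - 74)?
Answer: -407864/75 ≈ -5438.2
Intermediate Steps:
z = -2999/150 (z = (-62*1/60 + 101)/(-5) = (-31/30 + 101)*(-1/5) = (2999/30)*(-1/5) = -2999/150 ≈ -19.993)
Z(r) = -11 + 2*r**2 (Z(r) = (r**2 + r**2) - 11 = 2*r**2 - 11 = -11 + 2*r**2)
(Z(12) + t(-11, -5))*z = ((-11 + 2*12**2) - 5)*(-2999/150) = ((-11 + 2*144) - 5)*(-2999/150) = ((-11 + 288) - 5)*(-2999/150) = (277 - 5)*(-2999/150) = 272*(-2999/150) = -407864/75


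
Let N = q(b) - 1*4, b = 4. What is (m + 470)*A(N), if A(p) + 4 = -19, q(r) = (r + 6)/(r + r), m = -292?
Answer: -4094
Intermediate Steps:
q(r) = (6 + r)/(2*r) (q(r) = (6 + r)/((2*r)) = (6 + r)*(1/(2*r)) = (6 + r)/(2*r))
N = -11/4 (N = (½)*(6 + 4)/4 - 1*4 = (½)*(¼)*10 - 4 = 5/4 - 4 = -11/4 ≈ -2.7500)
A(p) = -23 (A(p) = -4 - 19 = -23)
(m + 470)*A(N) = (-292 + 470)*(-23) = 178*(-23) = -4094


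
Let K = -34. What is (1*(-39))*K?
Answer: 1326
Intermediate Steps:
(1*(-39))*K = (1*(-39))*(-34) = -39*(-34) = 1326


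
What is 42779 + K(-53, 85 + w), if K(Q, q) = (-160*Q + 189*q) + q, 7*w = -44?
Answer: 463503/7 ≈ 66215.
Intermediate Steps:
w = -44/7 (w = (⅐)*(-44) = -44/7 ≈ -6.2857)
K(Q, q) = -160*Q + 190*q
42779 + K(-53, 85 + w) = 42779 + (-160*(-53) + 190*(85 - 44/7)) = 42779 + (8480 + 190*(551/7)) = 42779 + (8480 + 104690/7) = 42779 + 164050/7 = 463503/7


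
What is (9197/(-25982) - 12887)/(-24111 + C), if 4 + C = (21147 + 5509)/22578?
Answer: 3780000078759/7072843605674 ≈ 0.53444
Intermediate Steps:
C = -31828/11289 (C = -4 + (21147 + 5509)/22578 = -4 + 26656*(1/22578) = -4 + 13328/11289 = -31828/11289 ≈ -2.8194)
(9197/(-25982) - 12887)/(-24111 + C) = (9197/(-25982) - 12887)/(-24111 - 31828/11289) = (9197*(-1/25982) - 12887)/(-272220907/11289) = (-9197/25982 - 12887)*(-11289/272220907) = -334839231/25982*(-11289/272220907) = 3780000078759/7072843605674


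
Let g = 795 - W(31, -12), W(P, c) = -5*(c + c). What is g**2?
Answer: 455625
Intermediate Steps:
W(P, c) = -10*c
g = 675 (g = 795 - (-10)*(-12) = 795 - 1*120 = 795 - 120 = 675)
g**2 = 675**2 = 455625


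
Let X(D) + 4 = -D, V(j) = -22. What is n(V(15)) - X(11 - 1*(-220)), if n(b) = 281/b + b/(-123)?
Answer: 601831/2706 ≈ 222.41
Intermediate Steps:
X(D) = -4 - D
n(b) = 281/b - b/123 (n(b) = 281/b + b*(-1/123) = 281/b - b/123)
n(V(15)) - X(11 - 1*(-220)) = (281/(-22) - 1/123*(-22)) - (-4 - (11 - 1*(-220))) = (281*(-1/22) + 22/123) - (-4 - (11 + 220)) = (-281/22 + 22/123) - (-4 - 1*231) = -34079/2706 - (-4 - 231) = -34079/2706 - 1*(-235) = -34079/2706 + 235 = 601831/2706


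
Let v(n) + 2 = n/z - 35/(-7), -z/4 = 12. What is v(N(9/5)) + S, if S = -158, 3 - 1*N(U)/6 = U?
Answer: -3103/20 ≈ -155.15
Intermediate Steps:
N(U) = 18 - 6*U
z = -48 (z = -4*12 = -48)
v(n) = 3 - n/48 (v(n) = -2 + (n/(-48) - 35/(-7)) = -2 + (n*(-1/48) - 35*(-⅐)) = -2 + (-n/48 + 5) = -2 + (5 - n/48) = 3 - n/48)
v(N(9/5)) + S = (3 - (18 - 54/5)/48) - 158 = (3 - 1/48*36/5) - 158 = (3 - 3/20) - 158 = 57/20 - 158 = -3103/20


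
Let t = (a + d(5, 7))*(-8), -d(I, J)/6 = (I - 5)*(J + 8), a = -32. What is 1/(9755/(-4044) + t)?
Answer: 4044/1025509 ≈ 0.0039434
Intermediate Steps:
d(I, J) = -6*(-5 + I)*(8 + J) (d(I, J) = -6*(I - 5)*(J + 8) = -6*(-5 + I)*(8 + J))
t = 256 (t = (-32 + (240 - 48*5 + 30*7 - 6*5*7))*(-8) = (-32 + (240 - 240 + 210 - 210))*(-8) = (-32 + 0)*(-8) = -32*(-8) = 256)
1/(9755/(-4044) + t) = 1/(9755/(-4044) + 256) = 1/(9755*(-1/4044) + 256) = 1/(-9755/4044 + 256) = 1/(1025509/4044) = 4044/1025509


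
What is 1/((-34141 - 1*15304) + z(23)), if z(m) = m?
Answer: -1/49422 ≈ -2.0234e-5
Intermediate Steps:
1/((-34141 - 1*15304) + z(23)) = 1/((-34141 - 1*15304) + 23) = 1/((-34141 - 15304) + 23) = 1/(-49445 + 23) = 1/(-49422) = -1/49422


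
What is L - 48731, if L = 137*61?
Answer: -40374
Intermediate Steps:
L = 8357
L - 48731 = 8357 - 48731 = -40374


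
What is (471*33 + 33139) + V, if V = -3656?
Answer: 45026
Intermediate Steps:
(471*33 + 33139) + V = (471*33 + 33139) - 3656 = (15543 + 33139) - 3656 = 48682 - 3656 = 45026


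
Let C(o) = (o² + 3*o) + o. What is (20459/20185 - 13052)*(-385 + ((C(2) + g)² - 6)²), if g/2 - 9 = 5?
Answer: -669241577746611/20185 ≈ -3.3155e+10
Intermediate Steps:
g = 28 (g = 18 + 2*5 = 18 + 10 = 28)
C(o) = o² + 4*o
(20459/20185 - 13052)*(-385 + ((C(2) + g)² - 6)²) = (20459/20185 - 13052)*(-385 + ((2*(4 + 2) + 28)² - 6)²) = (20459*(1/20185) - 13052)*(-385 + ((2*6 + 28)² - 6)²) = (20459/20185 - 13052)*(-385 + ((12 + 28)² - 6)²) = -263434161*(-385 + (40² - 6)²)/20185 = -263434161*(-385 + (1600 - 6)²)/20185 = -263434161*(-385 + 1594²)/20185 = -263434161*(-385 + 2540836)/20185 = -263434161/20185*2540451 = -669241577746611/20185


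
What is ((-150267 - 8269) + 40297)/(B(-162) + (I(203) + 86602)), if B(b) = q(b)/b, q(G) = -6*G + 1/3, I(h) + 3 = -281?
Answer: -5224014/3813421 ≈ -1.3699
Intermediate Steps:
I(h) = -284 (I(h) = -3 - 281 = -284)
q(G) = 1/3 - 6*G (q(G) = -6*G + 1/3 = 1/3 - 6*G)
B(b) = (1/3 - 6*b)/b
((-150267 - 8269) + 40297)/(B(-162) + (I(203) + 86602)) = ((-150267 - 8269) + 40297)/((-6 + (1/3)/(-162)) + (-284 + 86602)) = (-158536 + 40297)/((-6 + (1/3)*(-1/162)) + 86318) = -118239/((-6 - 1/486) + 86318) = -118239/(-2917/486 + 86318) = -118239/41947631/486 = -118239*486/41947631 = -5224014/3813421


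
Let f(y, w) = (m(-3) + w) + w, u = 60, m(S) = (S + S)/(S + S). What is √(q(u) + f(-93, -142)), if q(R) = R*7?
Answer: √137 ≈ 11.705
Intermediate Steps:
m(S) = 1 (m(S) = (2*S)/((2*S)) = (2*S)*(1/(2*S)) = 1)
q(R) = 7*R
f(y, w) = 1 + 2*w (f(y, w) = (1 + w) + w = 1 + 2*w)
√(q(u) + f(-93, -142)) = √(7*60 + (1 + 2*(-142))) = √(420 + (1 - 284)) = √(420 - 283) = √137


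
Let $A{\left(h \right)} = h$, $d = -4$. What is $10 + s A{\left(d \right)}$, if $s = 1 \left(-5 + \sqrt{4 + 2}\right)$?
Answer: $30 - 4 \sqrt{6} \approx 20.202$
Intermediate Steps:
$s = -5 + \sqrt{6}$ ($s = 1 \left(-5 + \sqrt{6}\right) = -5 + \sqrt{6} \approx -2.5505$)
$10 + s A{\left(d \right)} = 10 + \left(-5 + \sqrt{6}\right) \left(-4\right) = 10 + \left(20 - 4 \sqrt{6}\right) = 30 - 4 \sqrt{6}$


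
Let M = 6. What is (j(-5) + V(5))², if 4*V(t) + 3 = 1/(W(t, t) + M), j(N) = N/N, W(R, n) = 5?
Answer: 9/121 ≈ 0.074380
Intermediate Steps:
j(N) = 1
V(t) = -8/11 (V(t) = -¾ + 1/(4*(5 + 6)) = -¾ + (¼)/11 = -¾ + (¼)*(1/11) = -¾ + 1/44 = -8/11)
(j(-5) + V(5))² = (1 - 8/11)² = (3/11)² = 9/121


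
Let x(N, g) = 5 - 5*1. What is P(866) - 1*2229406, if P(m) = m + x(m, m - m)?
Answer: -2228540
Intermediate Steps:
x(N, g) = 0 (x(N, g) = 5 - 5 = 0)
P(m) = m (P(m) = m + 0 = m)
P(866) - 1*2229406 = 866 - 1*2229406 = 866 - 2229406 = -2228540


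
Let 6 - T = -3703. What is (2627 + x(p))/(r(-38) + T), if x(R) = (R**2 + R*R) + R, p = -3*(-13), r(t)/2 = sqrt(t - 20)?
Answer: 21170972/13756913 - 11416*I*sqrt(58)/13756913 ≈ 1.5389 - 0.0063199*I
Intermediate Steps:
T = 3709 (T = 6 - 1*(-3703) = 6 + 3703 = 3709)
r(t) = 2*sqrt(-20 + t) (r(t) = 2*sqrt(t - 20) = 2*sqrt(-20 + t))
p = 39
x(R) = R + 2*R**2 (x(R) = (R**2 + R**2) + R = 2*R**2 + R = R + 2*R**2)
(2627 + x(p))/(r(-38) + T) = (2627 + 39*(1 + 2*39))/(2*sqrt(-20 - 38) + 3709) = (2627 + 39*(1 + 78))/(2*sqrt(-58) + 3709) = (2627 + 39*79)/(2*(I*sqrt(58)) + 3709) = (2627 + 3081)/(2*I*sqrt(58) + 3709) = 5708/(3709 + 2*I*sqrt(58))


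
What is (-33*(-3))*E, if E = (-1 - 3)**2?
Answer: 1584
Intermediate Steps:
E = 16 (E = (-4)**2 = 16)
(-33*(-3))*E = -33*(-3)*16 = 99*16 = 1584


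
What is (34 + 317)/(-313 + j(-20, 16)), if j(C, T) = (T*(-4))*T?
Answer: -351/1337 ≈ -0.26253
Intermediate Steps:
j(C, T) = -4*T**2 (j(C, T) = (-4*T)*T = -4*T**2)
(34 + 317)/(-313 + j(-20, 16)) = (34 + 317)/(-313 - 4*16**2) = 351/(-313 - 4*256) = 351/(-313 - 1024) = 351/(-1337) = 351*(-1/1337) = -351/1337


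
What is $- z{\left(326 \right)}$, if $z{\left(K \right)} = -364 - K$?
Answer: $690$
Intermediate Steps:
$- z{\left(326 \right)} = - (-364 - 326) = \left(-1\right) \left(-690\right) = 690$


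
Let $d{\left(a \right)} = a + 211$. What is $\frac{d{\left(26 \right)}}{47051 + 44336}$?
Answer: $\frac{237}{91387} \approx 0.0025934$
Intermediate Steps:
$d{\left(a \right)} = 211 + a$
$\frac{d{\left(26 \right)}}{47051 + 44336} = \frac{211 + 26}{47051 + 44336} = \frac{237}{91387}$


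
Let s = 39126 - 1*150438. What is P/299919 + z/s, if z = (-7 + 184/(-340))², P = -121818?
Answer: -127228046309/312845158800 ≈ -0.40668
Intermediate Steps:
s = -111312 (s = 39126 - 150438 = -111312)
z = 410881/7225 (z = (-7 + 184*(-1/340))² = (-7 - 46/85)² = (-641/85)² = 410881/7225 ≈ 56.869)
P/299919 + z/s = -121818/299919 + (410881/7225)/(-111312) = -121818*1/299919 + (410881/7225)*(-1/111312) = -158/389 - 410881/804229200 = -127228046309/312845158800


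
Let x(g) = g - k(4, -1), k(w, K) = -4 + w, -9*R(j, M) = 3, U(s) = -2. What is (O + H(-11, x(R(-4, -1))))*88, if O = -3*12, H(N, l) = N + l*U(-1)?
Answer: -12232/3 ≈ -4077.3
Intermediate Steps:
R(j, M) = -1/3 (R(j, M) = -1/9*3 = -1/3)
x(g) = g (x(g) = g - (-4 + 4) = g - 1*0 = g + 0 = g)
H(N, l) = N - 2*l (H(N, l) = N + l*(-2) = N - 2*l)
O = -36
(O + H(-11, x(R(-4, -1))))*88 = (-36 + (-11 - 2*(-1/3)))*88 = (-36 + (-11 + 2/3))*88 = (-36 - 31/3)*88 = -139/3*88 = -12232/3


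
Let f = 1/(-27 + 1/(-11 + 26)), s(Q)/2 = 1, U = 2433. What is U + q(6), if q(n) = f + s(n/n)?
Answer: 983725/404 ≈ 2435.0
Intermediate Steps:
s(Q) = 2 (s(Q) = 2*1 = 2)
f = -15/404 (f = 1/(-27 + 1/15) = 1/(-404/15) = -15/404 ≈ -0.037129)
q(n) = 793/404 (q(n) = -15/404 + 2 = 793/404)
U + q(6) = 2433 + 793/404 = 983725/404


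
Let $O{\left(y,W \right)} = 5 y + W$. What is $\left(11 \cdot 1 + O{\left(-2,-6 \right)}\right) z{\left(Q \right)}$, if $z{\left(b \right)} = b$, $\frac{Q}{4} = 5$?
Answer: $-100$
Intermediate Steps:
$Q = 20$ ($Q = 4 \cdot 5 = 20$)
$O{\left(y,W \right)} = W + 5 y$
$\left(11 \cdot 1 + O{\left(-2,-6 \right)}\right) z{\left(Q \right)} = \left(11 \cdot 1 + \left(-6 + 5 \left(-2\right)\right)\right) 20 = \left(11 - 16\right) 20 = \left(-5\right) 20 = -100$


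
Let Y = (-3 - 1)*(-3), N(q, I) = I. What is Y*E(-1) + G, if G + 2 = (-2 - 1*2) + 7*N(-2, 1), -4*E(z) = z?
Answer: 4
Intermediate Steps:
E(z) = -z/4
Y = 12 (Y = -4*(-3) = 12)
G = 1 (G = -2 + ((-2 - 1*2) + 7*1) = -2 + ((-2 - 2) + 7) = -2 + (-4 + 7) = -2 + 3 = 1)
Y*E(-1) + G = 12*(-¼*(-1)) + 1 = 12*(¼) + 1 = 3 + 1 = 4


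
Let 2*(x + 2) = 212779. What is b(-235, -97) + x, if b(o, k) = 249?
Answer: 213273/2 ≈ 1.0664e+5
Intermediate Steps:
x = 212775/2 (x = -2 + (½)*212779 = -2 + 212779/2 = 212775/2 ≈ 1.0639e+5)
b(-235, -97) + x = 249 + 212775/2 = 213273/2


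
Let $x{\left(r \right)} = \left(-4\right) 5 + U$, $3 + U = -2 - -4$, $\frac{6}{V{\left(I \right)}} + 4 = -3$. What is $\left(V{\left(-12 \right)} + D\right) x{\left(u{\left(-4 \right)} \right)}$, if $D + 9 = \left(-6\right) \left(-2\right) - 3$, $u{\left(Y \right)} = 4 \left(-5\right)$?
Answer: $18$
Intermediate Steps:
$u{\left(Y \right)} = -20$
$V{\left(I \right)} = - \frac{6}{7}$ ($V{\left(I \right)} = \frac{6}{-4 - 3} = \frac{6}{-7} = 6 \left(- \frac{1}{7}\right) = - \frac{6}{7}$)
$U = -1$ ($U = -3 - -2 = -3 + \left(-2 + 4\right) = -3 + 2 = -1$)
$D = 0$ ($D = -9 - -9 = -9 + \left(12 - 3\right) = -9 + 9 = 0$)
$x{\left(r \right)} = -21$ ($x{\left(r \right)} = \left(-4\right) 5 - 1 = -20 - 1 = -21$)
$\left(V{\left(-12 \right)} + D\right) x{\left(u{\left(-4 \right)} \right)} = \left(- \frac{6}{7} + 0\right) \left(-21\right) = \left(- \frac{6}{7}\right) \left(-21\right) = 18$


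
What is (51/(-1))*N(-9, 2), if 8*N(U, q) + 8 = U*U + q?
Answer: -3825/8 ≈ -478.13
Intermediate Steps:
N(U, q) = -1 + q/8 + U²/8 (N(U, q) = -1 + (U*U + q)/8 = -1 + (U² + q)/8 = -1 + (q + U²)/8 = -1 + (q/8 + U²/8) = -1 + q/8 + U²/8)
(51/(-1))*N(-9, 2) = (51/(-1))*(-1 + (⅛)*2 + (⅛)*(-9)²) = (51*(-1))*(-1 + ¼ + (⅛)*81) = -51*(-1 + ¼ + 81/8) = -51*75/8 = -3825/8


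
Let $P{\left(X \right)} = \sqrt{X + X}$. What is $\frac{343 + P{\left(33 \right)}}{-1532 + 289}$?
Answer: $- \frac{343}{1243} - \frac{\sqrt{66}}{1243} \approx -0.28248$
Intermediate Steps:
$P{\left(X \right)} = \sqrt{2} \sqrt{X}$ ($P{\left(X \right)} = \sqrt{2 X} = \sqrt{2} \sqrt{X}$)
$\frac{343 + P{\left(33 \right)}}{-1532 + 289} = \frac{343 + \sqrt{2} \sqrt{33}}{-1532 + 289} = \frac{343 + \sqrt{66}}{-1243} = \left(343 + \sqrt{66}\right) \left(- \frac{1}{1243}\right) = - \frac{343}{1243} - \frac{\sqrt{66}}{1243}$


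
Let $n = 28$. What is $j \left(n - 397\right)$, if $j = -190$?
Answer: $70110$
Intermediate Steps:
$j \left(n - 397\right) = - 190 \left(28 - 397\right) = \left(-190\right) \left(-369\right) = 70110$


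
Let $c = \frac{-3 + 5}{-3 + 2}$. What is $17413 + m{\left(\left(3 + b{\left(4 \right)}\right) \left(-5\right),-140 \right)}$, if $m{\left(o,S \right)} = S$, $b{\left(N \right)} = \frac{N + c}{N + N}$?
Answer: $17273$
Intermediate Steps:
$c = -2$ ($c = \frac{2}{-1} = 2 \left(-1\right) = -2$)
$b{\left(N \right)} = \frac{-2 + N}{2 N}$ ($b{\left(N \right)} = \frac{N - 2}{N + N} = \frac{-2 + N}{2 N}$)
$17413 + m{\left(\left(3 + b{\left(4 \right)}\right) \left(-5\right),-140 \right)} = 17413 - 140 = 17273$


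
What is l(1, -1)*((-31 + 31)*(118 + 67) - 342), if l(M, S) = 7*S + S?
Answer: 2736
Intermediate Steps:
l(M, S) = 8*S
l(1, -1)*((-31 + 31)*(118 + 67) - 342) = (8*(-1))*((-31 + 31)*(118 + 67) - 342) = -8*(0*185 - 342) = -8*(0 - 342) = -8*(-342) = 2736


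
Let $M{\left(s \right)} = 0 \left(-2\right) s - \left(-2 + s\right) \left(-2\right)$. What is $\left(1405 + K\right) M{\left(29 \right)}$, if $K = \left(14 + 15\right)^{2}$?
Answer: $121284$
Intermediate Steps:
$K = 841$ ($K = 29^{2} = 841$)
$M{\left(s \right)} = -4 + 2 s$ ($M{\left(s \right)} = 0 s - \left(4 - 2 s\right) = 0 + \left(-4 + 2 s\right) = -4 + 2 s$)
$\left(1405 + K\right) M{\left(29 \right)} = \left(1405 + 841\right) \left(-4 + 2 \cdot 29\right) = 2246 \left(-4 + 58\right) = 2246 \cdot 54 = 121284$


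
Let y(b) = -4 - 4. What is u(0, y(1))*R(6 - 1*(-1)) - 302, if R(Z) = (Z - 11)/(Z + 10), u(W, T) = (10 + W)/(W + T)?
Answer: -5129/17 ≈ -301.71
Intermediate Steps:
y(b) = -8
u(W, T) = (10 + W)/(T + W)
R(Z) = (-11 + Z)/(10 + Z)
u(0, y(1))*R(6 - 1*(-1)) - 302 = ((10 + 0)/(-8 + 0))*((-11 + (6 - 1*(-1)))/(10 + (6 - 1*(-1)))) - 302 = (10/(-8))*((-11 + (6 + 1))/(10 + (6 + 1))) - 302 = (-⅛*10)*((-11 + 7)/(10 + 7)) - 302 = -5*(-4)/(4*17) - 302 = -5*(-4)/68 - 302 = -5/4*(-4/17) - 302 = 5/17 - 302 = -5129/17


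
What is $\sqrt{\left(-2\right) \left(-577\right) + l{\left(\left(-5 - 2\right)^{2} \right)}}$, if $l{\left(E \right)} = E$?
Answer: $\sqrt{1203} \approx 34.684$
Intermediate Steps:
$\sqrt{\left(-2\right) \left(-577\right) + l{\left(\left(-5 - 2\right)^{2} \right)}} = \sqrt{\left(-2\right) \left(-577\right) + \left(-5 - 2\right)^{2}} = \sqrt{1154 + \left(-7\right)^{2}} = \sqrt{1154 + 49} = \sqrt{1203}$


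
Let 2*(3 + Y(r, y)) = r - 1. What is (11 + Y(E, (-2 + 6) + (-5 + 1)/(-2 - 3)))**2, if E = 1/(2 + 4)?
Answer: 8281/144 ≈ 57.507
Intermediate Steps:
E = 1/6 ≈ 0.16667
Y(r, y) = -7/2 + r/2 (Y(r, y) = -3 + (r - 1)/2 = -3 + (-1 + r)/2 = -3 + (-1/2 + r/2) = -7/2 + r/2)
(11 + Y(E, (-2 + 6) + (-5 + 1)/(-2 - 3)))**2 = (11 + (-7/2 + (1/2)*(1/6)))**2 = (11 + (-7/2 + 1/12))**2 = (11 - 41/12)**2 = (91/12)**2 = 8281/144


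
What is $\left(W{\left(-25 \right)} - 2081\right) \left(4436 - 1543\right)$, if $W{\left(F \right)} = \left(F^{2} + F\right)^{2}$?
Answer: $1035459667$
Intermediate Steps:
$W{\left(F \right)} = \left(F + F^{2}\right)^{2}$
$\left(W{\left(-25 \right)} - 2081\right) \left(4436 - 1543\right) = \left(\left(-25\right)^{2} \left(1 - 25\right)^{2} - 2081\right) \left(4436 - 1543\right) = \left(625 \left(-24\right)^{2} - 2081\right) 2893 = \left(625 \cdot 576 - 2081\right) 2893 = \left(360000 - 2081\right) 2893 = 357919 \cdot 2893 = 1035459667$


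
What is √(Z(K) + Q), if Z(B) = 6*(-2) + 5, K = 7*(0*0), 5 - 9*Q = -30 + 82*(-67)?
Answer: √5466/3 ≈ 24.644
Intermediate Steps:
Q = 1843/3 (Q = 5/9 - (-30 + 82*(-67))/9 = 5/9 - (-30 - 5494)/9 = 5/9 - ⅑*(-5524) = 5/9 + 5524/9 = 1843/3 ≈ 614.33)
K = 0 (K = 7*0 = 0)
Z(B) = -7 (Z(B) = -12 + 5 = -7)
√(Z(K) + Q) = √(-7 + 1843/3) = √(1822/3) = √5466/3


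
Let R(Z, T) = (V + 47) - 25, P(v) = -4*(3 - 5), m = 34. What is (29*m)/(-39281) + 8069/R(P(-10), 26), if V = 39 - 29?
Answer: 316926837/1256992 ≈ 252.13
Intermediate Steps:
P(v) = 8 (P(v) = -4*(-2) = 8)
V = 10
R(Z, T) = 32 (R(Z, T) = (10 + 47) - 25 = 57 - 25 = 32)
(29*m)/(-39281) + 8069/R(P(-10), 26) = (29*34)/(-39281) + 8069/32 = 986*(-1/39281) + 8069*(1/32) = -986/39281 + 8069/32 = 316926837/1256992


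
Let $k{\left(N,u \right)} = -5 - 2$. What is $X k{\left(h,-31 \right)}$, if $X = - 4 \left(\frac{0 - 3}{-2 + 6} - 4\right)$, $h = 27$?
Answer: $-133$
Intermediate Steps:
$k{\left(N,u \right)} = -7$ ($k{\left(N,u \right)} = -5 - 2 = -7$)
$X = 19$ ($X = - 4 \left(- \frac{3}{4} - 4\right) = \left(-4\right) \left(- \frac{19}{4}\right) = 19$)
$X k{\left(h,-31 \right)} = 19 \left(-7\right) = -133$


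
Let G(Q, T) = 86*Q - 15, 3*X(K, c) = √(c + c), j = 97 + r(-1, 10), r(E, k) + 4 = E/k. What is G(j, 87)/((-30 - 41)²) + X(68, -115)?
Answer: 39872/25205 + I*√230/3 ≈ 1.5819 + 5.0553*I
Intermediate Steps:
r(E, k) = -4 + E/k
j = 929/10 (j = 97 + (-4 - 1/10) = 97 + (-4 - 1*⅒) = 97 + (-4 - ⅒) = 97 - 41/10 = 929/10 ≈ 92.900)
X(K, c) = √2*√c/3 (X(K, c) = √(c + c)/3 = √(2*c)/3 = (√2*√c)/3 = √2*√c/3)
G(Q, T) = -15 + 86*Q
G(j, 87)/((-30 - 41)²) + X(68, -115) = (-15 + 86*(929/10))/((-30 - 41)²) + √2*√(-115)/3 = (-15 + 39947/5)/((-71)²) + √2*(I*√115)/3 = (39872/5)/5041 + I*√230/3 = (39872/5)*(1/5041) + I*√230/3 = 39872/25205 + I*√230/3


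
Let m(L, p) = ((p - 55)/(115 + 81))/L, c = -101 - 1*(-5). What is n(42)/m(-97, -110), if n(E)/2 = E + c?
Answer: -684432/55 ≈ -12444.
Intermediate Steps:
c = -96 (c = -101 + 5 = -96)
n(E) = -192 + 2*E (n(E) = 2*(E - 96) = 2*(-96 + E) = -192 + 2*E)
m(L, p) = (-55/196 + p/196)/L (m(L, p) = ((-55 + p)/196)/L = ((-55 + p)*(1/196))/L = (-55/196 + p/196)/L)
n(42)/m(-97, -110) = (-192 + 2*42)/(((1/196)*(-55 - 110)/(-97))) = (-192 + 84)/(((1/196)*(-1/97)*(-165))) = -108/165/19012 = -108*19012/165 = -684432/55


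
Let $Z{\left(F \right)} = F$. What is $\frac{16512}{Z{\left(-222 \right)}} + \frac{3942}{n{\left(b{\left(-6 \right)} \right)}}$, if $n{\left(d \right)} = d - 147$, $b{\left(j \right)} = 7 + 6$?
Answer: $- \frac{257311}{2479} \approx -103.8$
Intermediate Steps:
$b{\left(j \right)} = 13$
$n{\left(d \right)} = -147 + d$
$\frac{16512}{Z{\left(-222 \right)}} + \frac{3942}{n{\left(b{\left(-6 \right)} \right)}} = \frac{16512}{-222} + \frac{3942}{-147 + 13} = 16512 \left(- \frac{1}{222}\right) + \frac{3942}{-134} = - \frac{2752}{37} + 3942 \left(- \frac{1}{134}\right) = - \frac{2752}{37} - \frac{1971}{67} = - \frac{257311}{2479}$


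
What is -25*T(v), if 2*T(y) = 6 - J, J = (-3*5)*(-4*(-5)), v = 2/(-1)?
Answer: -3825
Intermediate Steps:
v = -2 (v = 2*(-1) = -2)
J = -300 (J = -15*20 = -300)
T(y) = 153 (T(y) = (6 - 1*(-300))/2 = (6 + 300)/2 = (1/2)*306 = 153)
-25*T(v) = -25*153 = -3825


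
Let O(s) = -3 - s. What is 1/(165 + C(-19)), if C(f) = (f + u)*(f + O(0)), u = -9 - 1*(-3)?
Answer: 1/715 ≈ 0.0013986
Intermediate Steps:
u = -6 (u = -9 + 3 = -6)
C(f) = (-6 + f)*(-3 + f) (C(f) = (f - 6)*(f + (-3 - 1*0)) = (-6 + f)*(f + (-3 + 0)) = (-6 + f)*(f - 3) = (-6 + f)*(-3 + f))
1/(165 + C(-19)) = 1/(165 + (18 + (-19)² - 9*(-19))) = 1/(165 + (18 + 361 + 171)) = 1/(165 + 550) = 1/715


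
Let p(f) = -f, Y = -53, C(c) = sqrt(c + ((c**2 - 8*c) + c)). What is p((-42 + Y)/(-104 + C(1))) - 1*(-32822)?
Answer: 355156982/10821 - 95*I*sqrt(5)/10821 ≈ 32821.0 - 0.019631*I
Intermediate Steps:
C(c) = sqrt(c**2 - 6*c) (C(c) = sqrt(c + (c**2 - 7*c)) = sqrt(c**2 - 6*c))
p((-42 + Y)/(-104 + C(1))) - 1*(-32822) = -(-42 - 53)/(-104 + sqrt(1*(-6 + 1))) - 1*(-32822) = -(-95)/(-104 + sqrt(1*(-5))) + 32822 = -(-95)/(-104 + sqrt(-5)) + 32822 = -(-95)/(-104 + I*sqrt(5)) + 32822 = 95/(-104 + I*sqrt(5)) + 32822 = 32822 + 95/(-104 + I*sqrt(5))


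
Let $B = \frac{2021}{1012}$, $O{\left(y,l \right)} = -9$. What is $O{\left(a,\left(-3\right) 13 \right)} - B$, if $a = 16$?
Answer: $- \frac{11129}{1012} \approx -10.997$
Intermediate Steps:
$B = \frac{2021}{1012}$ ($B = 2021 \cdot \frac{1}{1012} = \frac{2021}{1012} \approx 1.997$)
$O{\left(a,\left(-3\right) 13 \right)} - B = -9 - \frac{2021}{1012} = - \frac{11129}{1012}$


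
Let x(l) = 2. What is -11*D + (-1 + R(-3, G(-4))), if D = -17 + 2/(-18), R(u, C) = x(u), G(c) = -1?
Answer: 1703/9 ≈ 189.22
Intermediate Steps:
R(u, C) = 2
D = -154/9 (D = -17 + 2*(-1/18) = -17 - ⅑ = -154/9 ≈ -17.111)
-11*D + (-1 + R(-3, G(-4))) = -11*(-154/9) + (-1 + 2) = 1694/9 + 1 = 1703/9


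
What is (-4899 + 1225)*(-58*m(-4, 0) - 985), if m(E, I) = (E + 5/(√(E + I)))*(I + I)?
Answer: 3618890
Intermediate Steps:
m(E, I) = 2*I*(E + 5/√(E + I)) (m(E, I) = (E + 5/√(E + I))*(2*I) = 2*I*(E + 5/√(E + I)))
(-4899 + 1225)*(-58*m(-4, 0) - 985) = (-4899 + 1225)*(-58*(2*(-4)*0 + 10*0/√(-4 + 0)) - 985) = -3674*(-58*(0 + 10*0/√(-4)) - 985) = -3674*(-58*(0 + 10*0*(-I/2)) - 985) = -3674*(-58*(0 + 0) - 985) = -3674*(-58*0 - 985) = -3674*(0 - 985) = -3674*(-985) = 3618890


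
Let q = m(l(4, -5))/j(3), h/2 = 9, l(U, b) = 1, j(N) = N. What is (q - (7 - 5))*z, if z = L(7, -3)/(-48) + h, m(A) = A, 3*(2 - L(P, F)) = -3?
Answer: -1435/48 ≈ -29.896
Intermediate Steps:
L(P, F) = 3 (L(P, F) = 2 - 1/3*(-3) = 2 + 1 = 3)
h = 18 (h = 2*9 = 18)
z = 287/16 (z = 3/(-48) + 18 = 3*(-1/48) + 18 = -1/16 + 18 = 287/16 ≈ 17.938)
q = 1/3 ≈ 0.33333
(q - (7 - 5))*z = (1/3 - (7 - 5))*(287/16) = (1/3 - 1*2)*(287/16) = (1/3 - 2)*(287/16) = -5/3*287/16 = -1435/48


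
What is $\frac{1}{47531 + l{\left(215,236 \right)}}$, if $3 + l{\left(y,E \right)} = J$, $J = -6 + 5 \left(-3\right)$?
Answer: $\frac{1}{47507} \approx 2.105 \cdot 10^{-5}$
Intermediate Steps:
$J = -21$ ($J = -6 - 15 = -21$)
$l{\left(y,E \right)} = -24$ ($l{\left(y,E \right)} = -3 - 21 = -24$)
$\frac{1}{47531 + l{\left(215,236 \right)}} = \frac{1}{47531 - 24} = \frac{1}{47507}$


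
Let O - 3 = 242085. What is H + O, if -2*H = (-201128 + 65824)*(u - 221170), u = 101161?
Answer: -8118606780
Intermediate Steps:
O = 242088 (O = 3 + 242085 = 242088)
H = -8118848868 (H = -(-201128 + 65824)*(101161 - 221170)/2 = -(-67652)*(-120009) = -½*16237697736 = -8118848868)
H + O = -8118848868 + 242088 = -8118606780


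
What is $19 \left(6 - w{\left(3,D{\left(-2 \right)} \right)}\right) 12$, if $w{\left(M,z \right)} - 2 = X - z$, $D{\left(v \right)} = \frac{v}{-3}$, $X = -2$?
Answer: $1520$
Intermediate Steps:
$D{\left(v \right)} = - \frac{v}{3}$ ($D{\left(v \right)} = v \left(- \frac{1}{3}\right) = - \frac{v}{3}$)
$w{\left(M,z \right)} = - z$ ($w{\left(M,z \right)} = 2 - \left(2 + z\right) = - z$)
$19 \left(6 - w{\left(3,D{\left(-2 \right)} \right)}\right) 12 = 19 \left(6 - - \frac{\left(-1\right) \left(-2\right)}{3}\right) 12 = 19 \left(6 - \left(-1\right) \frac{2}{3}\right) 12 = 19 \left(6 - - \frac{2}{3}\right) 12 = 19 \left(6 + \frac{2}{3}\right) 12 = 19 \cdot \frac{20}{3} \cdot 12 = \frac{380}{3} \cdot 12 = 1520$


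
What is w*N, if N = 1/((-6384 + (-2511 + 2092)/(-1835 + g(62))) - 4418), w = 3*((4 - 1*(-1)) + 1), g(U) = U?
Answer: -31914/19151527 ≈ -0.0016664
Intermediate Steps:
w = 18 (w = 3*((4 + 1) + 1) = 3*(5 + 1) = 3*6 = 18)
N = -1773/19151527 (N = 1/((-6384 + (-2511 + 2092)/(-1835 + 62)) - 4418) = 1/((-6384 - 419/(-1773)) - 4418) = 1/((-6384 - 419*(-1/1773)) - 4418) = 1/((-6384 + 419/1773) - 4418) = 1/(-11318413/1773 - 4418) = 1/(-19151527/1773) = -1773/19151527 ≈ -9.2577e-5)
w*N = 18*(-1773/19151527) = -31914/19151527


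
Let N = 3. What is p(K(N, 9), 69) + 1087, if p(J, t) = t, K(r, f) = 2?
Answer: 1156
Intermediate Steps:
p(K(N, 9), 69) + 1087 = 69 + 1087 = 1156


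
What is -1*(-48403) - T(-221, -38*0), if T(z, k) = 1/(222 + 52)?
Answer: 13262421/274 ≈ 48403.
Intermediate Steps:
T(z, k) = 1/274
-1*(-48403) - T(-221, -38*0) = -1*(-48403) - 1*1/274 = 48403 - 1/274 = 13262421/274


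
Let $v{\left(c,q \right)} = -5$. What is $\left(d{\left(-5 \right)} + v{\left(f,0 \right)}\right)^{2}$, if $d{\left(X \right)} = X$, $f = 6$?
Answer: $100$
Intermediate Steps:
$\left(d{\left(-5 \right)} + v{\left(f,0 \right)}\right)^{2} = \left(-5 - 5\right)^{2} = \left(-10\right)^{2} = 100$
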